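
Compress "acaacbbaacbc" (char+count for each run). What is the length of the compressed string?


Input: acaacbbaacbc
Runs:
  'a' x 1 => "a1"
  'c' x 1 => "c1"
  'a' x 2 => "a2"
  'c' x 1 => "c1"
  'b' x 2 => "b2"
  'a' x 2 => "a2"
  'c' x 1 => "c1"
  'b' x 1 => "b1"
  'c' x 1 => "c1"
Compressed: "a1c1a2c1b2a2c1b1c1"
Compressed length: 18

18


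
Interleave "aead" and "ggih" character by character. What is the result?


Interleaving "aead" and "ggih":
  Position 0: 'a' from first, 'g' from second => "ag"
  Position 1: 'e' from first, 'g' from second => "eg"
  Position 2: 'a' from first, 'i' from second => "ai"
  Position 3: 'd' from first, 'h' from second => "dh"
Result: agegaidh

agegaidh


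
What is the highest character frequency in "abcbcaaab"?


Input: abcbcaaab
Character counts:
  'a': 4
  'b': 3
  'c': 2
Maximum frequency: 4

4


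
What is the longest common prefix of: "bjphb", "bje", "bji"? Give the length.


Words: bjphb, bje, bji
  Position 0: all 'b' => match
  Position 1: all 'j' => match
  Position 2: ('p', 'e', 'i') => mismatch, stop
LCP = "bj" (length 2)

2


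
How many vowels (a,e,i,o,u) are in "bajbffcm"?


Input: bajbffcm
Checking each character:
  'b' at position 0: consonant
  'a' at position 1: vowel (running total: 1)
  'j' at position 2: consonant
  'b' at position 3: consonant
  'f' at position 4: consonant
  'f' at position 5: consonant
  'c' at position 6: consonant
  'm' at position 7: consonant
Total vowels: 1

1


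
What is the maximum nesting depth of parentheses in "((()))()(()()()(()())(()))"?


Input: "((()))()(()()()(()())(()))"
Tracking depth:
  Position 0 '(': depth becomes 1
  Position 1 '(': depth becomes 2
  Position 2 '(': depth becomes 3
  Position 3 ')': depth becomes 2
  Position 4 ')': depth becomes 1
  Position 5 ')': depth becomes 0
  Position 6 '(': depth becomes 1
  Position 7 ')': depth becomes 0
  Position 8 '(': depth becomes 1
  Position 9 '(': depth becomes 2
  Position 10 ')': depth becomes 1
  Position 11 '(': depth becomes 2
  Position 12 ')': depth becomes 1
  Position 13 '(': depth becomes 2
  Position 14 ')': depth becomes 1
  Position 15 '(': depth becomes 2
  Position 16 '(': depth becomes 3
  Position 17 ')': depth becomes 2
  Position 18 '(': depth becomes 3
  Position 19 ')': depth becomes 2
  Position 20 ')': depth becomes 1
  Position 21 '(': depth becomes 2
  Position 22 '(': depth becomes 3
  Position 23 ')': depth becomes 2
  Position 24 ')': depth becomes 1
  Position 25 ')': depth becomes 0
Maximum depth reached: 3

3


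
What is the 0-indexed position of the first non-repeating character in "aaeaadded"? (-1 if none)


Input: aaeaadded
Character frequencies:
  'a': 4
  'd': 3
  'e': 2
Scanning left to right for freq == 1:
  Position 0 ('a'): freq=4, skip
  Position 1 ('a'): freq=4, skip
  Position 2 ('e'): freq=2, skip
  Position 3 ('a'): freq=4, skip
  Position 4 ('a'): freq=4, skip
  Position 5 ('d'): freq=3, skip
  Position 6 ('d'): freq=3, skip
  Position 7 ('e'): freq=2, skip
  Position 8 ('d'): freq=3, skip
  No unique character found => answer = -1

-1


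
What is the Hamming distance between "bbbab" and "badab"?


Comparing "bbbab" and "badab" position by position:
  Position 0: 'b' vs 'b' => same
  Position 1: 'b' vs 'a' => differ
  Position 2: 'b' vs 'd' => differ
  Position 3: 'a' vs 'a' => same
  Position 4: 'b' vs 'b' => same
Total differences (Hamming distance): 2

2


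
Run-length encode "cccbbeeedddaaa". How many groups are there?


Input: cccbbeeedddaaa
Scanning for consecutive runs:
  Group 1: 'c' x 3 (positions 0-2)
  Group 2: 'b' x 2 (positions 3-4)
  Group 3: 'e' x 3 (positions 5-7)
  Group 4: 'd' x 3 (positions 8-10)
  Group 5: 'a' x 3 (positions 11-13)
Total groups: 5

5


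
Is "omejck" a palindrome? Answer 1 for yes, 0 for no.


Input: omejck
Reversed: kcjemo
  Compare pos 0 ('o') with pos 5 ('k'): MISMATCH
  Compare pos 1 ('m') with pos 4 ('c'): MISMATCH
  Compare pos 2 ('e') with pos 3 ('j'): MISMATCH
Result: not a palindrome

0


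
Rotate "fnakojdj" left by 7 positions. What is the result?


Input: "fnakojdj", rotate left by 7
First 7 characters: "fnakojd"
Remaining characters: "j"
Concatenate remaining + first: "j" + "fnakojd" = "jfnakojd"

jfnakojd


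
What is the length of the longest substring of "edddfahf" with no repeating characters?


Input: "edddfahf"
Sliding window (track last position of each char):
  Position 0 ('e'): window [0,0] length 1 -- new best
  Position 1 ('d'): window [0,1] length 2 -- new best
  Position 2 ('d'): repeat (last at 1), move window start to 2
  Position 2 ('d'): window [2,2] length 1
  Position 3 ('d'): repeat (last at 2), move window start to 3
  Position 3 ('d'): window [3,3] length 1
  Position 4 ('f'): window [3,4] length 2
  Position 5 ('a'): window [3,5] length 3 -- new best
  Position 6 ('h'): window [3,6] length 4 -- new best
  Position 7 ('f'): repeat (last at 4), move window start to 5
  Position 7 ('f'): window [5,7] length 3
Longest substring with no repeats: "dfah" with length 4

4


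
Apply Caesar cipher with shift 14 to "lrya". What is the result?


Caesar cipher: shift "lrya" by 14
  'l' (pos 11) + 14 = pos 25 = 'z'
  'r' (pos 17) + 14 = pos 5 = 'f'
  'y' (pos 24) + 14 = pos 12 = 'm'
  'a' (pos 0) + 14 = pos 14 = 'o'
Result: zfmo

zfmo


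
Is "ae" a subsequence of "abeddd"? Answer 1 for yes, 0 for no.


Check if "ae" is a subsequence of "abeddd"
Greedy scan:
  Position 0 ('a'): matches sub[0] = 'a'
  Position 1 ('b'): no match needed
  Position 2 ('e'): matches sub[1] = 'e'
  Position 3 ('d'): no match needed
  Position 4 ('d'): no match needed
  Position 5 ('d'): no match needed
All 2 characters matched => is a subsequence

1


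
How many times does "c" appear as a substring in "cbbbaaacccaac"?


Searching for "c" in "cbbbaaacccaac"
Scanning each position:
  Position 0: "c" => MATCH
  Position 1: "b" => no
  Position 2: "b" => no
  Position 3: "b" => no
  Position 4: "a" => no
  Position 5: "a" => no
  Position 6: "a" => no
  Position 7: "c" => MATCH
  Position 8: "c" => MATCH
  Position 9: "c" => MATCH
  Position 10: "a" => no
  Position 11: "a" => no
  Position 12: "c" => MATCH
Total occurrences: 5

5


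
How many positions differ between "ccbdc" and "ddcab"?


Comparing "ccbdc" and "ddcab" position by position:
  Position 0: 'c' vs 'd' => DIFFER
  Position 1: 'c' vs 'd' => DIFFER
  Position 2: 'b' vs 'c' => DIFFER
  Position 3: 'd' vs 'a' => DIFFER
  Position 4: 'c' vs 'b' => DIFFER
Positions that differ: 5

5


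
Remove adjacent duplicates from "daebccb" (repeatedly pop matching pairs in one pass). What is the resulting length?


Input: daebccb
Stack-based adjacent duplicate removal:
  Read 'd': push. Stack: d
  Read 'a': push. Stack: da
  Read 'e': push. Stack: dae
  Read 'b': push. Stack: daeb
  Read 'c': push. Stack: daebc
  Read 'c': matches stack top 'c' => pop. Stack: daeb
  Read 'b': matches stack top 'b' => pop. Stack: dae
Final stack: "dae" (length 3)

3


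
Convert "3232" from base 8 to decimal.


Input: "3232" in base 8
Positional expansion:
  Digit '3' (value 3) x 8^3 = 1536
  Digit '2' (value 2) x 8^2 = 128
  Digit '3' (value 3) x 8^1 = 24
  Digit '2' (value 2) x 8^0 = 2
Sum = 1690

1690


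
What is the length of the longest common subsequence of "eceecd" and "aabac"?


LCS of "eceecd" and "aabac"
DP table:
           a    a    b    a    c
      0    0    0    0    0    0
  e   0    0    0    0    0    0
  c   0    0    0    0    0    1
  e   0    0    0    0    0    1
  e   0    0    0    0    0    1
  c   0    0    0    0    0    1
  d   0    0    0    0    0    1
LCS length = dp[6][5] = 1

1


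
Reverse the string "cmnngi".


Input: cmnngi
Reading characters right to left:
  Position 5: 'i'
  Position 4: 'g'
  Position 3: 'n'
  Position 2: 'n'
  Position 1: 'm'
  Position 0: 'c'
Reversed: ignnmc

ignnmc


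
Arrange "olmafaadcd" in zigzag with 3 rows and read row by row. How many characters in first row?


Zigzag "olmafaadcd" into 3 rows:
Placing characters:
  'o' => row 0
  'l' => row 1
  'm' => row 2
  'a' => row 1
  'f' => row 0
  'a' => row 1
  'a' => row 2
  'd' => row 1
  'c' => row 0
  'd' => row 1
Rows:
  Row 0: "ofc"
  Row 1: "laadd"
  Row 2: "ma"
First row length: 3

3


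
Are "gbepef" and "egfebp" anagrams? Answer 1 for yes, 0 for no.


Strings: "gbepef", "egfebp"
Sorted first:  beefgp
Sorted second: beefgp
Sorted forms match => anagrams

1


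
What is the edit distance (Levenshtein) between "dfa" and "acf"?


Computing edit distance: "dfa" -> "acf"
DP table:
           a    c    f
      0    1    2    3
  d   1    1    2    3
  f   2    2    2    2
  a   3    2    3    3
Edit distance = dp[3][3] = 3

3


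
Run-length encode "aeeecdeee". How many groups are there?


Input: aeeecdeee
Scanning for consecutive runs:
  Group 1: 'a' x 1 (positions 0-0)
  Group 2: 'e' x 3 (positions 1-3)
  Group 3: 'c' x 1 (positions 4-4)
  Group 4: 'd' x 1 (positions 5-5)
  Group 5: 'e' x 3 (positions 6-8)
Total groups: 5

5


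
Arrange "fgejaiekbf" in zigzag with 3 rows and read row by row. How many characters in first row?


Zigzag "fgejaiekbf" into 3 rows:
Placing characters:
  'f' => row 0
  'g' => row 1
  'e' => row 2
  'j' => row 1
  'a' => row 0
  'i' => row 1
  'e' => row 2
  'k' => row 1
  'b' => row 0
  'f' => row 1
Rows:
  Row 0: "fab"
  Row 1: "gjikf"
  Row 2: "ee"
First row length: 3

3


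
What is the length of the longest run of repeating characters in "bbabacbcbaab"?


Input: "bbabacbcbaab"
Scanning for longest run:
  Position 1 ('b'): continues run of 'b', length=2
  Position 2 ('a'): new char, reset run to 1
  Position 3 ('b'): new char, reset run to 1
  Position 4 ('a'): new char, reset run to 1
  Position 5 ('c'): new char, reset run to 1
  Position 6 ('b'): new char, reset run to 1
  Position 7 ('c'): new char, reset run to 1
  Position 8 ('b'): new char, reset run to 1
  Position 9 ('a'): new char, reset run to 1
  Position 10 ('a'): continues run of 'a', length=2
  Position 11 ('b'): new char, reset run to 1
Longest run: 'b' with length 2

2


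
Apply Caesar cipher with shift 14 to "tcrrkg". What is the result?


Caesar cipher: shift "tcrrkg" by 14
  't' (pos 19) + 14 = pos 7 = 'h'
  'c' (pos 2) + 14 = pos 16 = 'q'
  'r' (pos 17) + 14 = pos 5 = 'f'
  'r' (pos 17) + 14 = pos 5 = 'f'
  'k' (pos 10) + 14 = pos 24 = 'y'
  'g' (pos 6) + 14 = pos 20 = 'u'
Result: hqffyu

hqffyu


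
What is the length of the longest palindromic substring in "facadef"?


Input: "facadef"
Checking substrings for palindromes:
  [1:4] "aca" (len 3) => palindrome
Longest palindromic substring: "aca" with length 3

3


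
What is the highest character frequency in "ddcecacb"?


Input: ddcecacb
Character counts:
  'a': 1
  'b': 1
  'c': 3
  'd': 2
  'e': 1
Maximum frequency: 3

3


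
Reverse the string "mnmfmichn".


Input: mnmfmichn
Reading characters right to left:
  Position 8: 'n'
  Position 7: 'h'
  Position 6: 'c'
  Position 5: 'i'
  Position 4: 'm'
  Position 3: 'f'
  Position 2: 'm'
  Position 1: 'n'
  Position 0: 'm'
Reversed: nhcimfmnm

nhcimfmnm


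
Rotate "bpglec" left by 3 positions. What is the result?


Input: "bpglec", rotate left by 3
First 3 characters: "bpg"
Remaining characters: "lec"
Concatenate remaining + first: "lec" + "bpg" = "lecbpg"

lecbpg


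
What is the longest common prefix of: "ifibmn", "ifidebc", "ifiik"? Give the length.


Words: ifibmn, ifidebc, ifiik
  Position 0: all 'i' => match
  Position 1: all 'f' => match
  Position 2: all 'i' => match
  Position 3: ('b', 'd', 'i') => mismatch, stop
LCP = "ifi" (length 3)

3


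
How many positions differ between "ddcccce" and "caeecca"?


Comparing "ddcccce" and "caeecca" position by position:
  Position 0: 'd' vs 'c' => DIFFER
  Position 1: 'd' vs 'a' => DIFFER
  Position 2: 'c' vs 'e' => DIFFER
  Position 3: 'c' vs 'e' => DIFFER
  Position 4: 'c' vs 'c' => same
  Position 5: 'c' vs 'c' => same
  Position 6: 'e' vs 'a' => DIFFER
Positions that differ: 5

5


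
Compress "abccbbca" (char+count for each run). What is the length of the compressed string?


Input: abccbbca
Runs:
  'a' x 1 => "a1"
  'b' x 1 => "b1"
  'c' x 2 => "c2"
  'b' x 2 => "b2"
  'c' x 1 => "c1"
  'a' x 1 => "a1"
Compressed: "a1b1c2b2c1a1"
Compressed length: 12

12


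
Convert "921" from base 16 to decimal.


Input: "921" in base 16
Positional expansion:
  Digit '9' (value 9) x 16^2 = 2304
  Digit '2' (value 2) x 16^1 = 32
  Digit '1' (value 1) x 16^0 = 1
Sum = 2337

2337


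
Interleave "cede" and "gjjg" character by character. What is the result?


Interleaving "cede" and "gjjg":
  Position 0: 'c' from first, 'g' from second => "cg"
  Position 1: 'e' from first, 'j' from second => "ej"
  Position 2: 'd' from first, 'j' from second => "dj"
  Position 3: 'e' from first, 'g' from second => "eg"
Result: cgejdjeg

cgejdjeg


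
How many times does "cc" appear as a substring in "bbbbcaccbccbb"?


Searching for "cc" in "bbbbcaccbccbb"
Scanning each position:
  Position 0: "bb" => no
  Position 1: "bb" => no
  Position 2: "bb" => no
  Position 3: "bc" => no
  Position 4: "ca" => no
  Position 5: "ac" => no
  Position 6: "cc" => MATCH
  Position 7: "cb" => no
  Position 8: "bc" => no
  Position 9: "cc" => MATCH
  Position 10: "cb" => no
  Position 11: "bb" => no
Total occurrences: 2

2


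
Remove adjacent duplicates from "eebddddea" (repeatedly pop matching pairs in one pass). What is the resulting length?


Input: eebddddea
Stack-based adjacent duplicate removal:
  Read 'e': push. Stack: e
  Read 'e': matches stack top 'e' => pop. Stack: (empty)
  Read 'b': push. Stack: b
  Read 'd': push. Stack: bd
  Read 'd': matches stack top 'd' => pop. Stack: b
  Read 'd': push. Stack: bd
  Read 'd': matches stack top 'd' => pop. Stack: b
  Read 'e': push. Stack: be
  Read 'a': push. Stack: bea
Final stack: "bea" (length 3)

3


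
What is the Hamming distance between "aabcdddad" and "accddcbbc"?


Comparing "aabcdddad" and "accddcbbc" position by position:
  Position 0: 'a' vs 'a' => same
  Position 1: 'a' vs 'c' => differ
  Position 2: 'b' vs 'c' => differ
  Position 3: 'c' vs 'd' => differ
  Position 4: 'd' vs 'd' => same
  Position 5: 'd' vs 'c' => differ
  Position 6: 'd' vs 'b' => differ
  Position 7: 'a' vs 'b' => differ
  Position 8: 'd' vs 'c' => differ
Total differences (Hamming distance): 7

7


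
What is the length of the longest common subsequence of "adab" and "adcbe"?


LCS of "adab" and "adcbe"
DP table:
           a    d    c    b    e
      0    0    0    0    0    0
  a   0    1    1    1    1    1
  d   0    1    2    2    2    2
  a   0    1    2    2    2    2
  b   0    1    2    2    3    3
LCS length = dp[4][5] = 3

3


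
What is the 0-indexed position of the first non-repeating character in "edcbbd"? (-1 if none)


Input: edcbbd
Character frequencies:
  'b': 2
  'c': 1
  'd': 2
  'e': 1
Scanning left to right for freq == 1:
  Position 0 ('e'): unique! => answer = 0

0


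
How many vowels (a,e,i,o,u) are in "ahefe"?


Input: ahefe
Checking each character:
  'a' at position 0: vowel (running total: 1)
  'h' at position 1: consonant
  'e' at position 2: vowel (running total: 2)
  'f' at position 3: consonant
  'e' at position 4: vowel (running total: 3)
Total vowels: 3

3


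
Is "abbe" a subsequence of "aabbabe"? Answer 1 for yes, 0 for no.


Check if "abbe" is a subsequence of "aabbabe"
Greedy scan:
  Position 0 ('a'): matches sub[0] = 'a'
  Position 1 ('a'): no match needed
  Position 2 ('b'): matches sub[1] = 'b'
  Position 3 ('b'): matches sub[2] = 'b'
  Position 4 ('a'): no match needed
  Position 5 ('b'): no match needed
  Position 6 ('e'): matches sub[3] = 'e'
All 4 characters matched => is a subsequence

1


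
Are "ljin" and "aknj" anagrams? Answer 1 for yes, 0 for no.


Strings: "ljin", "aknj"
Sorted first:  ijln
Sorted second: ajkn
Differ at position 0: 'i' vs 'a' => not anagrams

0


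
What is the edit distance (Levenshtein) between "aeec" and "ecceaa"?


Computing edit distance: "aeec" -> "ecceaa"
DP table:
           e    c    c    e    a    a
      0    1    2    3    4    5    6
  a   1    1    2    3    4    4    5
  e   2    1    2    3    3    4    5
  e   3    2    2    3    3    4    5
  c   4    3    2    2    3    4    5
Edit distance = dp[4][6] = 5

5


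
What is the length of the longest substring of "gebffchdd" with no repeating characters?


Input: "gebffchdd"
Sliding window (track last position of each char):
  Position 0 ('g'): window [0,0] length 1 -- new best
  Position 1 ('e'): window [0,1] length 2 -- new best
  Position 2 ('b'): window [0,2] length 3 -- new best
  Position 3 ('f'): window [0,3] length 4 -- new best
  Position 4 ('f'): repeat (last at 3), move window start to 4
  Position 4 ('f'): window [4,4] length 1
  Position 5 ('c'): window [4,5] length 2
  Position 6 ('h'): window [4,6] length 3
  Position 7 ('d'): window [4,7] length 4
  Position 8 ('d'): repeat (last at 7), move window start to 8
  Position 8 ('d'): window [8,8] length 1
Longest substring with no repeats: "gebf" with length 4

4


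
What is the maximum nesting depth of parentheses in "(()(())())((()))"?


Input: "(()(())())((()))"
Tracking depth:
  Position 0 '(': depth becomes 1
  Position 1 '(': depth becomes 2
  Position 2 ')': depth becomes 1
  Position 3 '(': depth becomes 2
  Position 4 '(': depth becomes 3
  Position 5 ')': depth becomes 2
  Position 6 ')': depth becomes 1
  Position 7 '(': depth becomes 2
  Position 8 ')': depth becomes 1
  Position 9 ')': depth becomes 0
  Position 10 '(': depth becomes 1
  Position 11 '(': depth becomes 2
  Position 12 '(': depth becomes 3
  Position 13 ')': depth becomes 2
  Position 14 ')': depth becomes 1
  Position 15 ')': depth becomes 0
Maximum depth reached: 3

3


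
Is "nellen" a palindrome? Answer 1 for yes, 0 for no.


Input: nellen
Reversed: nellen
  Compare pos 0 ('n') with pos 5 ('n'): match
  Compare pos 1 ('e') with pos 4 ('e'): match
  Compare pos 2 ('l') with pos 3 ('l'): match
Result: palindrome

1


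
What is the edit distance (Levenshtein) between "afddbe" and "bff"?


Computing edit distance: "afddbe" -> "bff"
DP table:
           b    f    f
      0    1    2    3
  a   1    1    2    3
  f   2    2    1    2
  d   3    3    2    2
  d   4    4    3    3
  b   5    4    4    4
  e   6    5    5    5
Edit distance = dp[6][3] = 5

5


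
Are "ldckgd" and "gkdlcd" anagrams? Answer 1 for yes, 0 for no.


Strings: "ldckgd", "gkdlcd"
Sorted first:  cddgkl
Sorted second: cddgkl
Sorted forms match => anagrams

1


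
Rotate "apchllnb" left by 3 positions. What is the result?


Input: "apchllnb", rotate left by 3
First 3 characters: "apc"
Remaining characters: "hllnb"
Concatenate remaining + first: "hllnb" + "apc" = "hllnbapc"

hllnbapc


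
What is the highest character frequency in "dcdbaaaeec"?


Input: dcdbaaaeec
Character counts:
  'a': 3
  'b': 1
  'c': 2
  'd': 2
  'e': 2
Maximum frequency: 3

3


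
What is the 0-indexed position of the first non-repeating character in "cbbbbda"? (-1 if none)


Input: cbbbbda
Character frequencies:
  'a': 1
  'b': 4
  'c': 1
  'd': 1
Scanning left to right for freq == 1:
  Position 0 ('c'): unique! => answer = 0

0


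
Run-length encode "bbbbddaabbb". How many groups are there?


Input: bbbbddaabbb
Scanning for consecutive runs:
  Group 1: 'b' x 4 (positions 0-3)
  Group 2: 'd' x 2 (positions 4-5)
  Group 3: 'a' x 2 (positions 6-7)
  Group 4: 'b' x 3 (positions 8-10)
Total groups: 4

4


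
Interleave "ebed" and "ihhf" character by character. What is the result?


Interleaving "ebed" and "ihhf":
  Position 0: 'e' from first, 'i' from second => "ei"
  Position 1: 'b' from first, 'h' from second => "bh"
  Position 2: 'e' from first, 'h' from second => "eh"
  Position 3: 'd' from first, 'f' from second => "df"
Result: eibhehdf

eibhehdf


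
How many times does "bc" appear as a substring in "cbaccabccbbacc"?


Searching for "bc" in "cbaccabccbbacc"
Scanning each position:
  Position 0: "cb" => no
  Position 1: "ba" => no
  Position 2: "ac" => no
  Position 3: "cc" => no
  Position 4: "ca" => no
  Position 5: "ab" => no
  Position 6: "bc" => MATCH
  Position 7: "cc" => no
  Position 8: "cb" => no
  Position 9: "bb" => no
  Position 10: "ba" => no
  Position 11: "ac" => no
  Position 12: "cc" => no
Total occurrences: 1

1


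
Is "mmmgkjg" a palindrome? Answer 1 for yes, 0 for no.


Input: mmmgkjg
Reversed: gjkgmmm
  Compare pos 0 ('m') with pos 6 ('g'): MISMATCH
  Compare pos 1 ('m') with pos 5 ('j'): MISMATCH
  Compare pos 2 ('m') with pos 4 ('k'): MISMATCH
Result: not a palindrome

0


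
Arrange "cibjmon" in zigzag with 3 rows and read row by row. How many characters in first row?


Zigzag "cibjmon" into 3 rows:
Placing characters:
  'c' => row 0
  'i' => row 1
  'b' => row 2
  'j' => row 1
  'm' => row 0
  'o' => row 1
  'n' => row 2
Rows:
  Row 0: "cm"
  Row 1: "ijo"
  Row 2: "bn"
First row length: 2

2


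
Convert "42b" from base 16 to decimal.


Input: "42b" in base 16
Positional expansion:
  Digit '4' (value 4) x 16^2 = 1024
  Digit '2' (value 2) x 16^1 = 32
  Digit 'b' (value 11) x 16^0 = 11
Sum = 1067

1067


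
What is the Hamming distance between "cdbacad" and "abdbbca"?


Comparing "cdbacad" and "abdbbca" position by position:
  Position 0: 'c' vs 'a' => differ
  Position 1: 'd' vs 'b' => differ
  Position 2: 'b' vs 'd' => differ
  Position 3: 'a' vs 'b' => differ
  Position 4: 'c' vs 'b' => differ
  Position 5: 'a' vs 'c' => differ
  Position 6: 'd' vs 'a' => differ
Total differences (Hamming distance): 7

7


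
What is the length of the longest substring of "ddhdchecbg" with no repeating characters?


Input: "ddhdchecbg"
Sliding window (track last position of each char):
  Position 0 ('d'): window [0,0] length 1 -- new best
  Position 1 ('d'): repeat (last at 0), move window start to 1
  Position 1 ('d'): window [1,1] length 1
  Position 2 ('h'): window [1,2] length 2 -- new best
  Position 3 ('d'): repeat (last at 1), move window start to 2
  Position 3 ('d'): window [2,3] length 2
  Position 4 ('c'): window [2,4] length 3 -- new best
  Position 5 ('h'): repeat (last at 2), move window start to 3
  Position 5 ('h'): window [3,5] length 3
  Position 6 ('e'): window [3,6] length 4 -- new best
  Position 7 ('c'): repeat (last at 4), move window start to 5
  Position 7 ('c'): window [5,7] length 3
  Position 8 ('b'): window [5,8] length 4
  Position 9 ('g'): window [5,9] length 5 -- new best
Longest substring with no repeats: "hecbg" with length 5

5


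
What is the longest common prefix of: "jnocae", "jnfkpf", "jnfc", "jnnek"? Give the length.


Words: jnocae, jnfkpf, jnfc, jnnek
  Position 0: all 'j' => match
  Position 1: all 'n' => match
  Position 2: ('o', 'f', 'f', 'n') => mismatch, stop
LCP = "jn" (length 2)

2


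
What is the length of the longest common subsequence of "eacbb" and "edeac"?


LCS of "eacbb" and "edeac"
DP table:
           e    d    e    a    c
      0    0    0    0    0    0
  e   0    1    1    1    1    1
  a   0    1    1    1    2    2
  c   0    1    1    1    2    3
  b   0    1    1    1    2    3
  b   0    1    1    1    2    3
LCS length = dp[5][5] = 3

3


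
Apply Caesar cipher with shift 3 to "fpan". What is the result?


Caesar cipher: shift "fpan" by 3
  'f' (pos 5) + 3 = pos 8 = 'i'
  'p' (pos 15) + 3 = pos 18 = 's'
  'a' (pos 0) + 3 = pos 3 = 'd'
  'n' (pos 13) + 3 = pos 16 = 'q'
Result: isdq

isdq


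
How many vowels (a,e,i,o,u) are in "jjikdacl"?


Input: jjikdacl
Checking each character:
  'j' at position 0: consonant
  'j' at position 1: consonant
  'i' at position 2: vowel (running total: 1)
  'k' at position 3: consonant
  'd' at position 4: consonant
  'a' at position 5: vowel (running total: 2)
  'c' at position 6: consonant
  'l' at position 7: consonant
Total vowels: 2

2


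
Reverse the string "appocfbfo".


Input: appocfbfo
Reading characters right to left:
  Position 8: 'o'
  Position 7: 'f'
  Position 6: 'b'
  Position 5: 'f'
  Position 4: 'c'
  Position 3: 'o'
  Position 2: 'p'
  Position 1: 'p'
  Position 0: 'a'
Reversed: ofbfcoppa

ofbfcoppa


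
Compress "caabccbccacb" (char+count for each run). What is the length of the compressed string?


Input: caabccbccacb
Runs:
  'c' x 1 => "c1"
  'a' x 2 => "a2"
  'b' x 1 => "b1"
  'c' x 2 => "c2"
  'b' x 1 => "b1"
  'c' x 2 => "c2"
  'a' x 1 => "a1"
  'c' x 1 => "c1"
  'b' x 1 => "b1"
Compressed: "c1a2b1c2b1c2a1c1b1"
Compressed length: 18

18


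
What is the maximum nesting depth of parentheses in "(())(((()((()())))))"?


Input: "(())(((()((()())))))"
Tracking depth:
  Position 0 '(': depth becomes 1
  Position 1 '(': depth becomes 2
  Position 2 ')': depth becomes 1
  Position 3 ')': depth becomes 0
  Position 4 '(': depth becomes 1
  Position 5 '(': depth becomes 2
  Position 6 '(': depth becomes 3
  Position 7 '(': depth becomes 4
  Position 8 ')': depth becomes 3
  Position 9 '(': depth becomes 4
  Position 10 '(': depth becomes 5
  Position 11 '(': depth becomes 6
  Position 12 ')': depth becomes 5
  Position 13 '(': depth becomes 6
  Position 14 ')': depth becomes 5
  Position 15 ')': depth becomes 4
  Position 16 ')': depth becomes 3
  Position 17 ')': depth becomes 2
  Position 18 ')': depth becomes 1
  Position 19 ')': depth becomes 0
Maximum depth reached: 6

6


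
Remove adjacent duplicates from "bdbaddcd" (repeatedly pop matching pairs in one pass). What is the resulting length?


Input: bdbaddcd
Stack-based adjacent duplicate removal:
  Read 'b': push. Stack: b
  Read 'd': push. Stack: bd
  Read 'b': push. Stack: bdb
  Read 'a': push. Stack: bdba
  Read 'd': push. Stack: bdbad
  Read 'd': matches stack top 'd' => pop. Stack: bdba
  Read 'c': push. Stack: bdbac
  Read 'd': push. Stack: bdbacd
Final stack: "bdbacd" (length 6)

6


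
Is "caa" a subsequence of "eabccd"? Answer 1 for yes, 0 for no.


Check if "caa" is a subsequence of "eabccd"
Greedy scan:
  Position 0 ('e'): no match needed
  Position 1 ('a'): no match needed
  Position 2 ('b'): no match needed
  Position 3 ('c'): matches sub[0] = 'c'
  Position 4 ('c'): no match needed
  Position 5 ('d'): no match needed
Only matched 1/3 characters => not a subsequence

0


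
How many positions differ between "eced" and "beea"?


Comparing "eced" and "beea" position by position:
  Position 0: 'e' vs 'b' => DIFFER
  Position 1: 'c' vs 'e' => DIFFER
  Position 2: 'e' vs 'e' => same
  Position 3: 'd' vs 'a' => DIFFER
Positions that differ: 3

3


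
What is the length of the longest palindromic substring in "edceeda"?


Input: "edceeda"
Checking substrings for palindromes:
  [3:5] "ee" (len 2) => palindrome
Longest palindromic substring: "ee" with length 2

2


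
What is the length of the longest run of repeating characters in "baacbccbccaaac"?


Input: "baacbccbccaaac"
Scanning for longest run:
  Position 1 ('a'): new char, reset run to 1
  Position 2 ('a'): continues run of 'a', length=2
  Position 3 ('c'): new char, reset run to 1
  Position 4 ('b'): new char, reset run to 1
  Position 5 ('c'): new char, reset run to 1
  Position 6 ('c'): continues run of 'c', length=2
  Position 7 ('b'): new char, reset run to 1
  Position 8 ('c'): new char, reset run to 1
  Position 9 ('c'): continues run of 'c', length=2
  Position 10 ('a'): new char, reset run to 1
  Position 11 ('a'): continues run of 'a', length=2
  Position 12 ('a'): continues run of 'a', length=3
  Position 13 ('c'): new char, reset run to 1
Longest run: 'a' with length 3

3


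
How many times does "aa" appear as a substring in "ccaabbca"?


Searching for "aa" in "ccaabbca"
Scanning each position:
  Position 0: "cc" => no
  Position 1: "ca" => no
  Position 2: "aa" => MATCH
  Position 3: "ab" => no
  Position 4: "bb" => no
  Position 5: "bc" => no
  Position 6: "ca" => no
Total occurrences: 1

1


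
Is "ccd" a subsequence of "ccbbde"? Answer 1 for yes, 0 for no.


Check if "ccd" is a subsequence of "ccbbde"
Greedy scan:
  Position 0 ('c'): matches sub[0] = 'c'
  Position 1 ('c'): matches sub[1] = 'c'
  Position 2 ('b'): no match needed
  Position 3 ('b'): no match needed
  Position 4 ('d'): matches sub[2] = 'd'
  Position 5 ('e'): no match needed
All 3 characters matched => is a subsequence

1


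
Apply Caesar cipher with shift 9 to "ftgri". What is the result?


Caesar cipher: shift "ftgri" by 9
  'f' (pos 5) + 9 = pos 14 = 'o'
  't' (pos 19) + 9 = pos 2 = 'c'
  'g' (pos 6) + 9 = pos 15 = 'p'
  'r' (pos 17) + 9 = pos 0 = 'a'
  'i' (pos 8) + 9 = pos 17 = 'r'
Result: ocpar

ocpar


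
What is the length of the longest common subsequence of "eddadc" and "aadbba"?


LCS of "eddadc" and "aadbba"
DP table:
           a    a    d    b    b    a
      0    0    0    0    0    0    0
  e   0    0    0    0    0    0    0
  d   0    0    0    1    1    1    1
  d   0    0    0    1    1    1    1
  a   0    1    1    1    1    1    2
  d   0    1    1    2    2    2    2
  c   0    1    1    2    2    2    2
LCS length = dp[6][6] = 2

2


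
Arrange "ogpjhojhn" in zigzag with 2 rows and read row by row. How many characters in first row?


Zigzag "ogpjhojhn" into 2 rows:
Placing characters:
  'o' => row 0
  'g' => row 1
  'p' => row 0
  'j' => row 1
  'h' => row 0
  'o' => row 1
  'j' => row 0
  'h' => row 1
  'n' => row 0
Rows:
  Row 0: "ophjn"
  Row 1: "gjoh"
First row length: 5

5


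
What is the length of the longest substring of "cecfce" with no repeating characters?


Input: "cecfce"
Sliding window (track last position of each char):
  Position 0 ('c'): window [0,0] length 1 -- new best
  Position 1 ('e'): window [0,1] length 2 -- new best
  Position 2 ('c'): repeat (last at 0), move window start to 1
  Position 2 ('c'): window [1,2] length 2
  Position 3 ('f'): window [1,3] length 3 -- new best
  Position 4 ('c'): repeat (last at 2), move window start to 3
  Position 4 ('c'): window [3,4] length 2
  Position 5 ('e'): window [3,5] length 3
Longest substring with no repeats: "ecf" with length 3

3


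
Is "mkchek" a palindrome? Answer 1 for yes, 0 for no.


Input: mkchek
Reversed: kehckm
  Compare pos 0 ('m') with pos 5 ('k'): MISMATCH
  Compare pos 1 ('k') with pos 4 ('e'): MISMATCH
  Compare pos 2 ('c') with pos 3 ('h'): MISMATCH
Result: not a palindrome

0


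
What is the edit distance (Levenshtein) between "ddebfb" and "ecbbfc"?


Computing edit distance: "ddebfb" -> "ecbbfc"
DP table:
           e    c    b    b    f    c
      0    1    2    3    4    5    6
  d   1    1    2    3    4    5    6
  d   2    2    2    3    4    5    6
  e   3    2    3    3    4    5    6
  b   4    3    3    3    3    4    5
  f   5    4    4    4    4    3    4
  b   6    5    5    4    4    4    4
Edit distance = dp[6][6] = 4

4


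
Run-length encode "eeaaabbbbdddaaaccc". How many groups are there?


Input: eeaaabbbbdddaaaccc
Scanning for consecutive runs:
  Group 1: 'e' x 2 (positions 0-1)
  Group 2: 'a' x 3 (positions 2-4)
  Group 3: 'b' x 4 (positions 5-8)
  Group 4: 'd' x 3 (positions 9-11)
  Group 5: 'a' x 3 (positions 12-14)
  Group 6: 'c' x 3 (positions 15-17)
Total groups: 6

6


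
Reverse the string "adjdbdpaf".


Input: adjdbdpaf
Reading characters right to left:
  Position 8: 'f'
  Position 7: 'a'
  Position 6: 'p'
  Position 5: 'd'
  Position 4: 'b'
  Position 3: 'd'
  Position 2: 'j'
  Position 1: 'd'
  Position 0: 'a'
Reversed: fapdbdjda

fapdbdjda


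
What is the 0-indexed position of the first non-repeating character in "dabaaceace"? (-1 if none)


Input: dabaaceace
Character frequencies:
  'a': 4
  'b': 1
  'c': 2
  'd': 1
  'e': 2
Scanning left to right for freq == 1:
  Position 0 ('d'): unique! => answer = 0

0


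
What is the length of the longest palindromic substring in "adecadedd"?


Input: "adecadedd"
Checking substrings for palindromes:
  [5:8] "ded" (len 3) => palindrome
  [7:9] "dd" (len 2) => palindrome
Longest palindromic substring: "ded" with length 3

3


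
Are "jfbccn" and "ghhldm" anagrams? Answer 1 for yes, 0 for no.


Strings: "jfbccn", "ghhldm"
Sorted first:  bccfjn
Sorted second: dghhlm
Differ at position 0: 'b' vs 'd' => not anagrams

0


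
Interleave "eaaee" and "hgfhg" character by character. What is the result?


Interleaving "eaaee" and "hgfhg":
  Position 0: 'e' from first, 'h' from second => "eh"
  Position 1: 'a' from first, 'g' from second => "ag"
  Position 2: 'a' from first, 'f' from second => "af"
  Position 3: 'e' from first, 'h' from second => "eh"
  Position 4: 'e' from first, 'g' from second => "eg"
Result: ehagafeheg

ehagafeheg


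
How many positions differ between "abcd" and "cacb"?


Comparing "abcd" and "cacb" position by position:
  Position 0: 'a' vs 'c' => DIFFER
  Position 1: 'b' vs 'a' => DIFFER
  Position 2: 'c' vs 'c' => same
  Position 3: 'd' vs 'b' => DIFFER
Positions that differ: 3

3


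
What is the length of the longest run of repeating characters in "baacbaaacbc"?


Input: "baacbaaacbc"
Scanning for longest run:
  Position 1 ('a'): new char, reset run to 1
  Position 2 ('a'): continues run of 'a', length=2
  Position 3 ('c'): new char, reset run to 1
  Position 4 ('b'): new char, reset run to 1
  Position 5 ('a'): new char, reset run to 1
  Position 6 ('a'): continues run of 'a', length=2
  Position 7 ('a'): continues run of 'a', length=3
  Position 8 ('c'): new char, reset run to 1
  Position 9 ('b'): new char, reset run to 1
  Position 10 ('c'): new char, reset run to 1
Longest run: 'a' with length 3

3


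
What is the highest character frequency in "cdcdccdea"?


Input: cdcdccdea
Character counts:
  'a': 1
  'c': 4
  'd': 3
  'e': 1
Maximum frequency: 4

4


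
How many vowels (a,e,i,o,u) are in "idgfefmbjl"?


Input: idgfefmbjl
Checking each character:
  'i' at position 0: vowel (running total: 1)
  'd' at position 1: consonant
  'g' at position 2: consonant
  'f' at position 3: consonant
  'e' at position 4: vowel (running total: 2)
  'f' at position 5: consonant
  'm' at position 6: consonant
  'b' at position 7: consonant
  'j' at position 8: consonant
  'l' at position 9: consonant
Total vowels: 2

2


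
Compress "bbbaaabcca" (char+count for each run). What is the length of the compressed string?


Input: bbbaaabcca
Runs:
  'b' x 3 => "b3"
  'a' x 3 => "a3"
  'b' x 1 => "b1"
  'c' x 2 => "c2"
  'a' x 1 => "a1"
Compressed: "b3a3b1c2a1"
Compressed length: 10

10


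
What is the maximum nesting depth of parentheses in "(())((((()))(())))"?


Input: "(())((((()))(())))"
Tracking depth:
  Position 0 '(': depth becomes 1
  Position 1 '(': depth becomes 2
  Position 2 ')': depth becomes 1
  Position 3 ')': depth becomes 0
  Position 4 '(': depth becomes 1
  Position 5 '(': depth becomes 2
  Position 6 '(': depth becomes 3
  Position 7 '(': depth becomes 4
  Position 8 '(': depth becomes 5
  Position 9 ')': depth becomes 4
  Position 10 ')': depth becomes 3
  Position 11 ')': depth becomes 2
  Position 12 '(': depth becomes 3
  Position 13 '(': depth becomes 4
  Position 14 ')': depth becomes 3
  Position 15 ')': depth becomes 2
  Position 16 ')': depth becomes 1
  Position 17 ')': depth becomes 0
Maximum depth reached: 5

5


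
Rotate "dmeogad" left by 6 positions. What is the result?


Input: "dmeogad", rotate left by 6
First 6 characters: "dmeoga"
Remaining characters: "d"
Concatenate remaining + first: "d" + "dmeoga" = "ddmeoga"

ddmeoga


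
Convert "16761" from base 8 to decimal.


Input: "16761" in base 8
Positional expansion:
  Digit '1' (value 1) x 8^4 = 4096
  Digit '6' (value 6) x 8^3 = 3072
  Digit '7' (value 7) x 8^2 = 448
  Digit '6' (value 6) x 8^1 = 48
  Digit '1' (value 1) x 8^0 = 1
Sum = 7665

7665


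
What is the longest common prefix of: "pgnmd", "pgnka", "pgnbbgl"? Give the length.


Words: pgnmd, pgnka, pgnbbgl
  Position 0: all 'p' => match
  Position 1: all 'g' => match
  Position 2: all 'n' => match
  Position 3: ('m', 'k', 'b') => mismatch, stop
LCP = "pgn" (length 3)

3


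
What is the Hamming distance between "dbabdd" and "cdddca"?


Comparing "dbabdd" and "cdddca" position by position:
  Position 0: 'd' vs 'c' => differ
  Position 1: 'b' vs 'd' => differ
  Position 2: 'a' vs 'd' => differ
  Position 3: 'b' vs 'd' => differ
  Position 4: 'd' vs 'c' => differ
  Position 5: 'd' vs 'a' => differ
Total differences (Hamming distance): 6

6


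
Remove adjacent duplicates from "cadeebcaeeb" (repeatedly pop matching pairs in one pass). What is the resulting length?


Input: cadeebcaeeb
Stack-based adjacent duplicate removal:
  Read 'c': push. Stack: c
  Read 'a': push. Stack: ca
  Read 'd': push. Stack: cad
  Read 'e': push. Stack: cade
  Read 'e': matches stack top 'e' => pop. Stack: cad
  Read 'b': push. Stack: cadb
  Read 'c': push. Stack: cadbc
  Read 'a': push. Stack: cadbca
  Read 'e': push. Stack: cadbcae
  Read 'e': matches stack top 'e' => pop. Stack: cadbca
  Read 'b': push. Stack: cadbcab
Final stack: "cadbcab" (length 7)

7


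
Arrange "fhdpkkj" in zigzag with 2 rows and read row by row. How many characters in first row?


Zigzag "fhdpkkj" into 2 rows:
Placing characters:
  'f' => row 0
  'h' => row 1
  'd' => row 0
  'p' => row 1
  'k' => row 0
  'k' => row 1
  'j' => row 0
Rows:
  Row 0: "fdkj"
  Row 1: "hpk"
First row length: 4

4


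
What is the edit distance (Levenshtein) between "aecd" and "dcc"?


Computing edit distance: "aecd" -> "dcc"
DP table:
           d    c    c
      0    1    2    3
  a   1    1    2    3
  e   2    2    2    3
  c   3    3    2    2
  d   4    3    3    3
Edit distance = dp[4][3] = 3

3


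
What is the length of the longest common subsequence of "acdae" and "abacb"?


LCS of "acdae" and "abacb"
DP table:
           a    b    a    c    b
      0    0    0    0    0    0
  a   0    1    1    1    1    1
  c   0    1    1    1    2    2
  d   0    1    1    1    2    2
  a   0    1    1    2    2    2
  e   0    1    1    2    2    2
LCS length = dp[5][5] = 2

2


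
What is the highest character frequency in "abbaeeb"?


Input: abbaeeb
Character counts:
  'a': 2
  'b': 3
  'e': 2
Maximum frequency: 3

3


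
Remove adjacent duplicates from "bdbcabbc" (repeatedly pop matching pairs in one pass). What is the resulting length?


Input: bdbcabbc
Stack-based adjacent duplicate removal:
  Read 'b': push. Stack: b
  Read 'd': push. Stack: bd
  Read 'b': push. Stack: bdb
  Read 'c': push. Stack: bdbc
  Read 'a': push. Stack: bdbca
  Read 'b': push. Stack: bdbcab
  Read 'b': matches stack top 'b' => pop. Stack: bdbca
  Read 'c': push. Stack: bdbcac
Final stack: "bdbcac" (length 6)

6


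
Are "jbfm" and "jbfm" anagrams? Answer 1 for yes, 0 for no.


Strings: "jbfm", "jbfm"
Sorted first:  bfjm
Sorted second: bfjm
Sorted forms match => anagrams

1


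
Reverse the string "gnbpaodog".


Input: gnbpaodog
Reading characters right to left:
  Position 8: 'g'
  Position 7: 'o'
  Position 6: 'd'
  Position 5: 'o'
  Position 4: 'a'
  Position 3: 'p'
  Position 2: 'b'
  Position 1: 'n'
  Position 0: 'g'
Reversed: godoapbng

godoapbng


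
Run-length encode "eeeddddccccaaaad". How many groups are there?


Input: eeeddddccccaaaad
Scanning for consecutive runs:
  Group 1: 'e' x 3 (positions 0-2)
  Group 2: 'd' x 4 (positions 3-6)
  Group 3: 'c' x 4 (positions 7-10)
  Group 4: 'a' x 4 (positions 11-14)
  Group 5: 'd' x 1 (positions 15-15)
Total groups: 5

5


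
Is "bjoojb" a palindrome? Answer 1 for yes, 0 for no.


Input: bjoojb
Reversed: bjoojb
  Compare pos 0 ('b') with pos 5 ('b'): match
  Compare pos 1 ('j') with pos 4 ('j'): match
  Compare pos 2 ('o') with pos 3 ('o'): match
Result: palindrome

1


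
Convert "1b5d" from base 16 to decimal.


Input: "1b5d" in base 16
Positional expansion:
  Digit '1' (value 1) x 16^3 = 4096
  Digit 'b' (value 11) x 16^2 = 2816
  Digit '5' (value 5) x 16^1 = 80
  Digit 'd' (value 13) x 16^0 = 13
Sum = 7005

7005
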